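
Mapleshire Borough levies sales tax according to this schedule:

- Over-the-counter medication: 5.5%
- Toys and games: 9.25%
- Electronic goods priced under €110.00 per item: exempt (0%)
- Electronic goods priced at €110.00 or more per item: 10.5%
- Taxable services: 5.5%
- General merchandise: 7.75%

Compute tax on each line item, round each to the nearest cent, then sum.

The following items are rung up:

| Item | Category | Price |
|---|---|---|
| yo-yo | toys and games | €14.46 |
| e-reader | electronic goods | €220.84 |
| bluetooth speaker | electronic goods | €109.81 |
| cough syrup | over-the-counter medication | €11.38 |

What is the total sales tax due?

Yo-yo €14.46: toys and games → 9.25% → €1.34
E-reader €220.84: electronic goods, €110.00 or more → 10.5% → €23.19
Bluetooth speaker €109.81: electronic goods, under €110.00 → 0% → €0.00
Cough syrup €11.38: over-the-counter medication → 5.5% → €0.63
Total tax = €1.34 + €23.19 + €0.63 = €25.16

€25.16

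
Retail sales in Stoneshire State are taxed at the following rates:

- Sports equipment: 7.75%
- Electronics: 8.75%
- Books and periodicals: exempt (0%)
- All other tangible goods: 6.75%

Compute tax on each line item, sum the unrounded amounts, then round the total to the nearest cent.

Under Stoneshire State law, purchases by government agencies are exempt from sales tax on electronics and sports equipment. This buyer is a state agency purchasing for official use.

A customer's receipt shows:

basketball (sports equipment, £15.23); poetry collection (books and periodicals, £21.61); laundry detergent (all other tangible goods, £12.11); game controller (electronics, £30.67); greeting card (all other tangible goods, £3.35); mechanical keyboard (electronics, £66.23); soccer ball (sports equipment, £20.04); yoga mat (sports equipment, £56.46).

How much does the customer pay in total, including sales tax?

£226.74

Basketball £15.23: sports equipment, buyer-exempt → 0% → £0.00
Poetry collection £21.61: books and periodicals → 0% → £0.00
Laundry detergent £12.11: all other tangible goods → 6.75% → £0.817425
Game controller £30.67: electronics, buyer-exempt → 0% → £0.00
Greeting card £3.35: all other tangible goods → 6.75% → £0.226125
Mechanical keyboard £66.23: electronics, buyer-exempt → 0% → £0.00
Soccer ball £20.04: sports equipment, buyer-exempt → 0% → £0.00
Yoga mat £56.46: sports equipment, buyer-exempt → 0% → £0.00
Subtotal = £225.70; unrounded tax = £1.04355 → £1.04; total due = £226.74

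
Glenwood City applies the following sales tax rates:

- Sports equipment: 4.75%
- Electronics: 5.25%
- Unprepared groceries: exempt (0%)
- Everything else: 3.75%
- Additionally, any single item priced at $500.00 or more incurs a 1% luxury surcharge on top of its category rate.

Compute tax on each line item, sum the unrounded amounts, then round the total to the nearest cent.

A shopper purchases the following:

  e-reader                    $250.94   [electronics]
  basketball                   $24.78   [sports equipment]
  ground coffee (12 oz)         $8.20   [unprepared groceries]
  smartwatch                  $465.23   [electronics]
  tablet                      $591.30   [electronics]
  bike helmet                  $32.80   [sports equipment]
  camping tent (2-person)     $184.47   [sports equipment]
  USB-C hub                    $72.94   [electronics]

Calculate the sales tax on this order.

$89.88

E-reader $250.94: electronics → 5.25% → $13.17435
Basketball $24.78: sports equipment → 4.75% → $1.17705
Ground coffee (12 oz) $8.20: unprepared groceries → 0% → $0.00
Smartwatch $465.23: electronics → 5.25% → $24.424575
Tablet $591.30: electronics → 5.25% + 1% surcharge = 6.25% → $36.95625
Bike helmet $32.80: sports equipment → 4.75% → $1.558
Camping tent (2-person) $184.47: sports equipment → 4.75% → $8.762325
USB-C hub $72.94: electronics → 5.25% → $3.82935
Unrounded tax sum = $89.8819 → $89.88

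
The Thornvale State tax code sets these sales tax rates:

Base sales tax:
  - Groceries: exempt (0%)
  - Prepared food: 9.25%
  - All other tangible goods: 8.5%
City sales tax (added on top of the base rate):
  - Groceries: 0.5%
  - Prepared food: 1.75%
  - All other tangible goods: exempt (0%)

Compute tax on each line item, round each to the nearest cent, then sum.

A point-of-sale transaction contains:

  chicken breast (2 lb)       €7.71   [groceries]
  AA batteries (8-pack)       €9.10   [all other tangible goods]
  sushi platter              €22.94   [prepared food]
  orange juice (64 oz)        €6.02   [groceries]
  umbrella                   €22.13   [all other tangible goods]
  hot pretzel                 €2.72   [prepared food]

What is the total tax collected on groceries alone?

€0.07

Chicken breast (2 lb) €7.71: groceries → 0% + 0.5% city = 0.5% → €0.04
Orange juice (64 oz) €6.02: groceries → 0% + 0.5% city = 0.5% → €0.03
Tax on groceries = €0.04 + €0.03 = €0.07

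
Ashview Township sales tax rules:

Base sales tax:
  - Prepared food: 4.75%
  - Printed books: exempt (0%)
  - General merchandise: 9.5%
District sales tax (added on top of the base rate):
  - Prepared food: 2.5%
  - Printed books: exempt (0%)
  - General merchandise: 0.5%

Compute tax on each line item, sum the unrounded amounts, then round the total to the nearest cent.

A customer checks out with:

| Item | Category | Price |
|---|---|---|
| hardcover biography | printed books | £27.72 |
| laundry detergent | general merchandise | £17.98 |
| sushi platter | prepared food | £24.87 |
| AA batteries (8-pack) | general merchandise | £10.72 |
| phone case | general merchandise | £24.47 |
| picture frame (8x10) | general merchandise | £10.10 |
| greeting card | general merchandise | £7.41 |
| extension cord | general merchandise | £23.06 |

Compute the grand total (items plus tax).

£157.51

Hardcover biography £27.72: printed books → 0% + 0% district = 0% → £0.00
Laundry detergent £17.98: general merchandise → 9.5% + 0.5% district = 10% → £1.798
Sushi platter £24.87: prepared food → 4.75% + 2.5% district = 7.25% → £1.803075
AA batteries (8-pack) £10.72: general merchandise → 9.5% + 0.5% district = 10% → £1.072
Phone case £24.47: general merchandise → 9.5% + 0.5% district = 10% → £2.447
Picture frame (8x10) £10.10: general merchandise → 9.5% + 0.5% district = 10% → £1.01
Greeting card £7.41: general merchandise → 9.5% + 0.5% district = 10% → £0.741
Extension cord £23.06: general merchandise → 9.5% + 0.5% district = 10% → £2.306
Subtotal = £146.33; unrounded tax = £11.177075 → £11.18; total due = £157.51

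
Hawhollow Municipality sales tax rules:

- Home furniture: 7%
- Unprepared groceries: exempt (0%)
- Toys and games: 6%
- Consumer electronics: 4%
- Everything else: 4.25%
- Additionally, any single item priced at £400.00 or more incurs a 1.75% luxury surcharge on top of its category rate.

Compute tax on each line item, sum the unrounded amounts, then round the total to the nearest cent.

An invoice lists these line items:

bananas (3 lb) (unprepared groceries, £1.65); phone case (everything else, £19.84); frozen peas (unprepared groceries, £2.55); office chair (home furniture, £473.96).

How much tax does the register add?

Bananas (3 lb) £1.65: unprepared groceries → 0% → £0.00
Phone case £19.84: everything else → 4.25% → £0.8432
Frozen peas £2.55: unprepared groceries → 0% → £0.00
Office chair £473.96: home furniture → 7% + 1.75% surcharge = 8.75% → £41.4715
Unrounded tax sum = £42.3147 → £42.31

£42.31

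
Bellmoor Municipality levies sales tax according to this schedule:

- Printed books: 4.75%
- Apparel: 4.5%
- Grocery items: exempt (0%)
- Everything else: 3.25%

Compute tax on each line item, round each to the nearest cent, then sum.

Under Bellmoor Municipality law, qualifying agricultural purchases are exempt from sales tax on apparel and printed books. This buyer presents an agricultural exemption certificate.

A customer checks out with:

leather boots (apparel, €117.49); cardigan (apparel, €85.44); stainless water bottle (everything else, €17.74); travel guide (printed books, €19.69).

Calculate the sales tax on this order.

€0.58

Leather boots €117.49: apparel, buyer-exempt → 0% → €0.00
Cardigan €85.44: apparel, buyer-exempt → 0% → €0.00
Stainless water bottle €17.74: everything else → 3.25% → €0.58
Travel guide €19.69: printed books, buyer-exempt → 0% → €0.00
Total tax = €0.58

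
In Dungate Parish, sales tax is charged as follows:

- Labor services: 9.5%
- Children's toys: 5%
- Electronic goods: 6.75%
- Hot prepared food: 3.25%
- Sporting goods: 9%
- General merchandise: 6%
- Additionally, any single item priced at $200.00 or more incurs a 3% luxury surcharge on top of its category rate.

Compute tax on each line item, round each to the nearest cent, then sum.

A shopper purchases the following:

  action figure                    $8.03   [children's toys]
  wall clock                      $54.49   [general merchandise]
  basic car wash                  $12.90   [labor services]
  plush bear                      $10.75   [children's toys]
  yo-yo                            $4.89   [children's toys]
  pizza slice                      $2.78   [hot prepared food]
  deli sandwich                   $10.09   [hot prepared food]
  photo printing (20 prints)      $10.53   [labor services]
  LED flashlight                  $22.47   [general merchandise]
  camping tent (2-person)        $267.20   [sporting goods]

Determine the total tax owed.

Action figure $8.03: children's toys → 5% → $0.40
Wall clock $54.49: general merchandise → 6% → $3.27
Basic car wash $12.90: labor services → 9.5% → $1.23
Plush bear $10.75: children's toys → 5% → $0.54
Yo-yo $4.89: children's toys → 5% → $0.24
Pizza slice $2.78: hot prepared food → 3.25% → $0.09
Deli sandwich $10.09: hot prepared food → 3.25% → $0.33
Photo printing (20 prints) $10.53: labor services → 9.5% → $1.00
LED flashlight $22.47: general merchandise → 6% → $1.35
Camping tent (2-person) $267.20: sporting goods → 9% + 3% surcharge = 12% → $32.06
Total tax = $0.40 + $3.27 + $1.23 + $0.54 + $0.24 + $0.09 + $0.33 + $1.00 + $1.35 + $32.06 = $40.51

$40.51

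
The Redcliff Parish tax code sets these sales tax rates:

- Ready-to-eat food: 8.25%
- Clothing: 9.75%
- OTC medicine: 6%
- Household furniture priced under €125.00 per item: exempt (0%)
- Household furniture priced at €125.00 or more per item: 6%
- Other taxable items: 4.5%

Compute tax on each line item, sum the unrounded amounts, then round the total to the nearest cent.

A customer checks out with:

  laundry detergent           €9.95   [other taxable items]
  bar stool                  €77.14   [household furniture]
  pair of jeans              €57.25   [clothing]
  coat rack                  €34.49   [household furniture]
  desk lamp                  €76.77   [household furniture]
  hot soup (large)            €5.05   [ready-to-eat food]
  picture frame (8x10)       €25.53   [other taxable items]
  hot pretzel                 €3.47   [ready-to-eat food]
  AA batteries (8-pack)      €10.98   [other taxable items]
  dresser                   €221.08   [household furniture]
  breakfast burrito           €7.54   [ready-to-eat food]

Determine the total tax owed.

Laundry detergent €9.95: other taxable items → 4.5% → €0.44775
Bar stool €77.14: household furniture, under €125.00 → 0% → €0.00
Pair of jeans €57.25: clothing → 9.75% → €5.581875
Coat rack €34.49: household furniture, under €125.00 → 0% → €0.00
Desk lamp €76.77: household furniture, under €125.00 → 0% → €0.00
Hot soup (large) €5.05: ready-to-eat food → 8.25% → €0.416625
Picture frame (8x10) €25.53: other taxable items → 4.5% → €1.14885
Hot pretzel €3.47: ready-to-eat food → 8.25% → €0.286275
AA batteries (8-pack) €10.98: other taxable items → 4.5% → €0.4941
Dresser €221.08: household furniture, €125.00 or more → 6% → €13.2648
Breakfast burrito €7.54: ready-to-eat food → 8.25% → €0.62205
Unrounded tax sum = €22.262325 → €22.26

€22.26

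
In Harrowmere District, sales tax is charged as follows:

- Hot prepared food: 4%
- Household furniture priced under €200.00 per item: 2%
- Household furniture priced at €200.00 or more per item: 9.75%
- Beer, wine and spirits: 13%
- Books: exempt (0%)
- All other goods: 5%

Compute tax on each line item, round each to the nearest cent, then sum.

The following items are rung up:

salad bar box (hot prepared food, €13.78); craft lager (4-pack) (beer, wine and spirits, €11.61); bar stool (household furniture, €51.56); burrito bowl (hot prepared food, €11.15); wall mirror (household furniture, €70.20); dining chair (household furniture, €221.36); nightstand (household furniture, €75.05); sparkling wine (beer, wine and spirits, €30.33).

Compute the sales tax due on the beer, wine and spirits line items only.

Craft lager (4-pack) €11.61: beer, wine and spirits → 13% → €1.51
Sparkling wine €30.33: beer, wine and spirits → 13% → €3.94
Tax on beer, wine and spirits = €1.51 + €3.94 = €5.45

€5.45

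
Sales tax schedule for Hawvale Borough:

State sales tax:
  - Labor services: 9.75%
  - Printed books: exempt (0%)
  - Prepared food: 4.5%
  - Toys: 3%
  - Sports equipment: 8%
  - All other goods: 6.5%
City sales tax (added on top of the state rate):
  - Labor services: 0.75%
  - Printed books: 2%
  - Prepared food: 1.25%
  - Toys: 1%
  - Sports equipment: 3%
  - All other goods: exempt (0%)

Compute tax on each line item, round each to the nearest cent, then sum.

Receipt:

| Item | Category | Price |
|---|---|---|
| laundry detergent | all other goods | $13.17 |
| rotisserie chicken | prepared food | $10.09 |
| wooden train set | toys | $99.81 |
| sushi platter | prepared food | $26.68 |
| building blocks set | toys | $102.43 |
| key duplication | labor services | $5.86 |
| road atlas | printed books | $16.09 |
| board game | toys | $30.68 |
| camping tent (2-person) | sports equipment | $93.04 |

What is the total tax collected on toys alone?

Wooden train set $99.81: toys → 3% + 1% city = 4% → $3.99
Building blocks set $102.43: toys → 3% + 1% city = 4% → $4.10
Board game $30.68: toys → 3% + 1% city = 4% → $1.23
Tax on toys = $3.99 + $4.10 + $1.23 = $9.32

$9.32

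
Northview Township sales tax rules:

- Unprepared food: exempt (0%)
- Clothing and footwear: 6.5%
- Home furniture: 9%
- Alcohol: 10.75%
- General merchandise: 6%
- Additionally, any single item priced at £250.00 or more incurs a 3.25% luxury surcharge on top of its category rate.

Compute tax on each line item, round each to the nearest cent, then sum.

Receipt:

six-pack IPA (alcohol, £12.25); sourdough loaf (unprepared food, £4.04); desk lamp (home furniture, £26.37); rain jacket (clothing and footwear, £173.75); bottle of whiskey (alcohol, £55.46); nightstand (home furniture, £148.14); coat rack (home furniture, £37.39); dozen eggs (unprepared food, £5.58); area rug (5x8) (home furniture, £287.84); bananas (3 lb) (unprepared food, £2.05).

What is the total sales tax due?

£72.90

Six-pack IPA £12.25: alcohol → 10.75% → £1.32
Sourdough loaf £4.04: unprepared food → 0% → £0.00
Desk lamp £26.37: home furniture → 9% → £2.37
Rain jacket £173.75: clothing and footwear → 6.5% → £11.29
Bottle of whiskey £55.46: alcohol → 10.75% → £5.96
Nightstand £148.14: home furniture → 9% → £13.33
Coat rack £37.39: home furniture → 9% → £3.37
Dozen eggs £5.58: unprepared food → 0% → £0.00
Area rug (5x8) £287.84: home furniture → 9% + 3.25% surcharge = 12.25% → £35.26
Bananas (3 lb) £2.05: unprepared food → 0% → £0.00
Total tax = £1.32 + £2.37 + £11.29 + £5.96 + £13.33 + £3.37 + £35.26 = £72.90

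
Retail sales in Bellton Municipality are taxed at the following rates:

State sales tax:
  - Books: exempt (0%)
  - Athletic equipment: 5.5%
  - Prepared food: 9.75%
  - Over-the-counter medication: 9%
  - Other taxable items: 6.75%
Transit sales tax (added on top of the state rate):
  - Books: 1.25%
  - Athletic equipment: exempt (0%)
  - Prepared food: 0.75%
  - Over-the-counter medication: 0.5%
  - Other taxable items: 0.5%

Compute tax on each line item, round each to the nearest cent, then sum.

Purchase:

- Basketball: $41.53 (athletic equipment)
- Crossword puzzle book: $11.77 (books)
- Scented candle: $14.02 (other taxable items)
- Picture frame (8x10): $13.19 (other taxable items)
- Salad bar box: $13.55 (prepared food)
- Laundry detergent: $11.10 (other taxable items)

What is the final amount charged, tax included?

Basketball $41.53: athletic equipment → 5.5% + 0% transit = 5.5% → $2.28
Crossword puzzle book $11.77: books → 0% + 1.25% transit = 1.25% → $0.15
Scented candle $14.02: other taxable items → 6.75% + 0.5% transit = 7.25% → $1.02
Picture frame (8x10) $13.19: other taxable items → 6.75% + 0.5% transit = 7.25% → $0.96
Salad bar box $13.55: prepared food → 9.75% + 0.75% transit = 10.5% → $1.42
Laundry detergent $11.10: other taxable items → 6.75% + 0.5% transit = 7.25% → $0.80
Subtotal = $105.16; tax = $6.63; total due = $111.79

$111.79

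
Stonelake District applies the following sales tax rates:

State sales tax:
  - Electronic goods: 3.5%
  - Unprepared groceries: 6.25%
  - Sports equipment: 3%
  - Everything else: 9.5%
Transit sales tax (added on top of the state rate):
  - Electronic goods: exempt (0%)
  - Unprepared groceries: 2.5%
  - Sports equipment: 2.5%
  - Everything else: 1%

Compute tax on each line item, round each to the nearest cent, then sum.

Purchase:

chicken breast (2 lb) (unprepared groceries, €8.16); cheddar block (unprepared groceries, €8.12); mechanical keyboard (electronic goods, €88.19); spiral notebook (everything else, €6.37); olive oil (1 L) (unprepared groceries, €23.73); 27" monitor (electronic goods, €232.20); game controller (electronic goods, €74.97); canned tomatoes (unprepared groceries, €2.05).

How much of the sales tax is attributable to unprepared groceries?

€3.68

Chicken breast (2 lb) €8.16: unprepared groceries → 6.25% + 2.5% transit = 8.75% → €0.71
Cheddar block €8.12: unprepared groceries → 6.25% + 2.5% transit = 8.75% → €0.71
Olive oil (1 L) €23.73: unprepared groceries → 6.25% + 2.5% transit = 8.75% → €2.08
Canned tomatoes €2.05: unprepared groceries → 6.25% + 2.5% transit = 8.75% → €0.18
Tax on unprepared groceries = €0.71 + €0.71 + €2.08 + €0.18 = €3.68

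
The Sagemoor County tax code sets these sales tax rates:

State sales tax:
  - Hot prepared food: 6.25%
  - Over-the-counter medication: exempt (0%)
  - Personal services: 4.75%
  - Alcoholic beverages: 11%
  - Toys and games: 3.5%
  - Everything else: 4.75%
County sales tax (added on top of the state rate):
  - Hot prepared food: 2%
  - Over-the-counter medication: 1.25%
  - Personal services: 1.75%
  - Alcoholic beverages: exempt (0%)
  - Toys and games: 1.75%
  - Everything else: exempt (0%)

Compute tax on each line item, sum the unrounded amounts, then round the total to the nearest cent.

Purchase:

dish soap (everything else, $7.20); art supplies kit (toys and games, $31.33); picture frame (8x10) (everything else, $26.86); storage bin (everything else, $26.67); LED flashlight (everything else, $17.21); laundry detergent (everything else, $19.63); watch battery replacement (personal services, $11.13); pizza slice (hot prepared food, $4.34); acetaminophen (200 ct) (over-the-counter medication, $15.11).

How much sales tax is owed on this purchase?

$7.55

Dish soap $7.20: everything else → 4.75% + 0% county = 4.75% → $0.342
Art supplies kit $31.33: toys and games → 3.5% + 1.75% county = 5.25% → $1.644825
Picture frame (8x10) $26.86: everything else → 4.75% + 0% county = 4.75% → $1.27585
Storage bin $26.67: everything else → 4.75% + 0% county = 4.75% → $1.266825
LED flashlight $17.21: everything else → 4.75% + 0% county = 4.75% → $0.817475
Laundry detergent $19.63: everything else → 4.75% + 0% county = 4.75% → $0.932425
Watch battery replacement $11.13: personal services → 4.75% + 1.75% county = 6.5% → $0.72345
Pizza slice $4.34: hot prepared food → 6.25% + 2% county = 8.25% → $0.35805
Acetaminophen (200 ct) $15.11: over-the-counter medication → 0% + 1.25% county = 1.25% → $0.188875
Unrounded tax sum = $7.549775 → $7.55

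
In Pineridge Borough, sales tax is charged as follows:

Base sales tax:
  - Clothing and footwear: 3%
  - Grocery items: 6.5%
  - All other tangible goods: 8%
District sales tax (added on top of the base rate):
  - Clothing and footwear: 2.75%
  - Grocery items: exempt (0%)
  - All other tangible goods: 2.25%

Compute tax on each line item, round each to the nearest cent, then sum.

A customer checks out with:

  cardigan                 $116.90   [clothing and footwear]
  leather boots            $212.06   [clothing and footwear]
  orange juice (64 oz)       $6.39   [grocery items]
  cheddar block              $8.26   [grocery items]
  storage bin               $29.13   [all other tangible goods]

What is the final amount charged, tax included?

Cardigan $116.90: clothing and footwear → 3% + 2.75% district = 5.75% → $6.72
Leather boots $212.06: clothing and footwear → 3% + 2.75% district = 5.75% → $12.19
Orange juice (64 oz) $6.39: grocery items → 6.5% + 0% district = 6.5% → $0.42
Cheddar block $8.26: grocery items → 6.5% + 0% district = 6.5% → $0.54
Storage bin $29.13: all other tangible goods → 8% + 2.25% district = 10.25% → $2.99
Subtotal = $372.74; tax = $22.86; total due = $395.60

$395.60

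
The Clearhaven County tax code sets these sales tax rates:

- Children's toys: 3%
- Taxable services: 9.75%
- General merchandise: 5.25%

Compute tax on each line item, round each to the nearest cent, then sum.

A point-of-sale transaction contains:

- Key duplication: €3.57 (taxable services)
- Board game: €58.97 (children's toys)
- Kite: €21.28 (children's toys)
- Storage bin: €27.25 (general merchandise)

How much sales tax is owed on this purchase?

€4.19

Key duplication €3.57: taxable services → 9.75% → €0.35
Board game €58.97: children's toys → 3% → €1.77
Kite €21.28: children's toys → 3% → €0.64
Storage bin €27.25: general merchandise → 5.25% → €1.43
Total tax = €0.35 + €1.77 + €0.64 + €1.43 = €4.19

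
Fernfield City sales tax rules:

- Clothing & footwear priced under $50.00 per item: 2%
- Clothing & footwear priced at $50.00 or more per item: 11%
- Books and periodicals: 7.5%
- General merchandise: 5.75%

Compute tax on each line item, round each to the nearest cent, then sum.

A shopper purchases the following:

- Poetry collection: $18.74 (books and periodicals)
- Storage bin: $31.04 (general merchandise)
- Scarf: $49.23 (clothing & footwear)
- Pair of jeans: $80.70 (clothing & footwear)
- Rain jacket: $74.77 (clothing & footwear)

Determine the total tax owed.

$21.27

Poetry collection $18.74: books and periodicals → 7.5% → $1.41
Storage bin $31.04: general merchandise → 5.75% → $1.78
Scarf $49.23: clothing & footwear, under $50.00 → 2% → $0.98
Pair of jeans $80.70: clothing & footwear, $50.00 or more → 11% → $8.88
Rain jacket $74.77: clothing & footwear, $50.00 or more → 11% → $8.22
Total tax = $1.41 + $1.78 + $0.98 + $8.88 + $8.22 = $21.27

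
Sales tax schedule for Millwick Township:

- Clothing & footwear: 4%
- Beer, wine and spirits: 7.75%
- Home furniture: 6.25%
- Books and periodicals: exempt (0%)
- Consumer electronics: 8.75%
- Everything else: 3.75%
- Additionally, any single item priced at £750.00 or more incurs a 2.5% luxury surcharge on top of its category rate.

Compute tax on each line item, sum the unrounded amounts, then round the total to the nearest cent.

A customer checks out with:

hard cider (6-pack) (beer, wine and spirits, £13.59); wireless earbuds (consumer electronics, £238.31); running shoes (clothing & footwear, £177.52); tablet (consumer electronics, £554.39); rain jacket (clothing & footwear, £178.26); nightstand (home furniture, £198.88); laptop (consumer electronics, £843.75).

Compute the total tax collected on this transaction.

£192.00

Hard cider (6-pack) £13.59: beer, wine and spirits → 7.75% → £1.053225
Wireless earbuds £238.31: consumer electronics → 8.75% → £20.852125
Running shoes £177.52: clothing & footwear → 4% → £7.1008
Tablet £554.39: consumer electronics → 8.75% → £48.509125
Rain jacket £178.26: clothing & footwear → 4% → £7.1304
Nightstand £198.88: home furniture → 6.25% → £12.43
Laptop £843.75: consumer electronics → 8.75% + 2.5% surcharge = 11.25% → £94.921875
Unrounded tax sum = £191.99755 → £192.00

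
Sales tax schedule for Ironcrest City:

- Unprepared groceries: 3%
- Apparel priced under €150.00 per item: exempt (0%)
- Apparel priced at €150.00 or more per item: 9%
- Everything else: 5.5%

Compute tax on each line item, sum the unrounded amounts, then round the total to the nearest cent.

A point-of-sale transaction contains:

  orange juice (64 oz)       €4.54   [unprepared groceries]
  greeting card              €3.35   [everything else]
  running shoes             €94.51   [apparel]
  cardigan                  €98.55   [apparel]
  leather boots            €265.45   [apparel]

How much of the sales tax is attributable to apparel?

Running shoes €94.51: apparel, under €150.00 → 0% → €0.00
Cardigan €98.55: apparel, under €150.00 → 0% → €0.00
Leather boots €265.45: apparel, €150.00 or more → 9% → €23.8905
Tax on apparel: unrounded sum = €23.8905 → €23.89

€23.89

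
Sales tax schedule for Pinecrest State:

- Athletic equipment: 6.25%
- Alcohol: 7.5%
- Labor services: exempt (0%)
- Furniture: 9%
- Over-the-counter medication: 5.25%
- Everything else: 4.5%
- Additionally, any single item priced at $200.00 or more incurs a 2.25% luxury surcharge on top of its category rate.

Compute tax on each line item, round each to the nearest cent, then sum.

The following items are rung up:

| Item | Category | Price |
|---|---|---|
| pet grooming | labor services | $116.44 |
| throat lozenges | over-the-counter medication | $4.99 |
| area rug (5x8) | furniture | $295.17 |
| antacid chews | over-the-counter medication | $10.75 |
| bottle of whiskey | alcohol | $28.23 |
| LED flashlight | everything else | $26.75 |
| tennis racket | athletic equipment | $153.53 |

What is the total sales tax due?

$46.95

Pet grooming $116.44: labor services → 0% → $0.00
Throat lozenges $4.99: over-the-counter medication → 5.25% → $0.26
Area rug (5x8) $295.17: furniture → 9% + 2.25% surcharge = 11.25% → $33.21
Antacid chews $10.75: over-the-counter medication → 5.25% → $0.56
Bottle of whiskey $28.23: alcohol → 7.5% → $2.12
LED flashlight $26.75: everything else → 4.5% → $1.20
Tennis racket $153.53: athletic equipment → 6.25% → $9.60
Total tax = $0.26 + $33.21 + $0.56 + $2.12 + $1.20 + $9.60 = $46.95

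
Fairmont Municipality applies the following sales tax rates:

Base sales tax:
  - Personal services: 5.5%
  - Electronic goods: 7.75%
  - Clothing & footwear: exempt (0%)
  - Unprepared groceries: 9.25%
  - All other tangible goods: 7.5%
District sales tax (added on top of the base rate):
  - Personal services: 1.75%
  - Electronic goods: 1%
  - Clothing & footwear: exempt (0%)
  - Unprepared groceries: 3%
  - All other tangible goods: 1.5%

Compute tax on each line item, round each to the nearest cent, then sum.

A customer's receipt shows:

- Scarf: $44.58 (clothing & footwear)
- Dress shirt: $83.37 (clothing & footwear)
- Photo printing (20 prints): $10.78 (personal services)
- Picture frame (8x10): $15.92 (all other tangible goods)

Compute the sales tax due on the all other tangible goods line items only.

$1.43

Picture frame (8x10) $15.92: all other tangible goods → 7.5% + 1.5% district = 9% → $1.43
Tax on all other tangible goods = $1.43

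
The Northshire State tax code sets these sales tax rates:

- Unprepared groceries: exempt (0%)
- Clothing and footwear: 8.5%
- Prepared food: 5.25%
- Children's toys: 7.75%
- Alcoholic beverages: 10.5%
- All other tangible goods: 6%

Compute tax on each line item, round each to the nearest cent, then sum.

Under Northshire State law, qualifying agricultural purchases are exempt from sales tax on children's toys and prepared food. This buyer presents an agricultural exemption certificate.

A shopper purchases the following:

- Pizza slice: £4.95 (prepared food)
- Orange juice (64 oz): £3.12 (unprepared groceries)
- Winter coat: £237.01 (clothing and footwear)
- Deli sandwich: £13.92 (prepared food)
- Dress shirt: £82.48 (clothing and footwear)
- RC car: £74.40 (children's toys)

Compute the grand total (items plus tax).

£443.04

Pizza slice £4.95: prepared food, buyer-exempt → 0% → £0.00
Orange juice (64 oz) £3.12: unprepared groceries → 0% → £0.00
Winter coat £237.01: clothing and footwear → 8.5% → £20.15
Deli sandwich £13.92: prepared food, buyer-exempt → 0% → £0.00
Dress shirt £82.48: clothing and footwear → 8.5% → £7.01
RC car £74.40: children's toys, buyer-exempt → 0% → £0.00
Subtotal = £415.88; tax = £27.16; total due = £443.04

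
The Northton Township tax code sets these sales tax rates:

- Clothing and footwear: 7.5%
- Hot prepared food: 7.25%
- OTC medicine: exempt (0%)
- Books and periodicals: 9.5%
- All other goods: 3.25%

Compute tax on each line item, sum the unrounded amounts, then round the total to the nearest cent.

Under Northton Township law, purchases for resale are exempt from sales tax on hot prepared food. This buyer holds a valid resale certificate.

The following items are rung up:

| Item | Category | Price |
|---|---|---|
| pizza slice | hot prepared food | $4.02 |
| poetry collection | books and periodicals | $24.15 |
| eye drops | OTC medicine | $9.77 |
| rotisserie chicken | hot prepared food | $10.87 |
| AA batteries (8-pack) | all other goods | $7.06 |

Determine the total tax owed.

$2.52

Pizza slice $4.02: hot prepared food, buyer-exempt → 0% → $0.00
Poetry collection $24.15: books and periodicals → 9.5% → $2.29425
Eye drops $9.77: OTC medicine → 0% → $0.00
Rotisserie chicken $10.87: hot prepared food, buyer-exempt → 0% → $0.00
AA batteries (8-pack) $7.06: all other goods → 3.25% → $0.22945
Unrounded tax sum = $2.5237 → $2.52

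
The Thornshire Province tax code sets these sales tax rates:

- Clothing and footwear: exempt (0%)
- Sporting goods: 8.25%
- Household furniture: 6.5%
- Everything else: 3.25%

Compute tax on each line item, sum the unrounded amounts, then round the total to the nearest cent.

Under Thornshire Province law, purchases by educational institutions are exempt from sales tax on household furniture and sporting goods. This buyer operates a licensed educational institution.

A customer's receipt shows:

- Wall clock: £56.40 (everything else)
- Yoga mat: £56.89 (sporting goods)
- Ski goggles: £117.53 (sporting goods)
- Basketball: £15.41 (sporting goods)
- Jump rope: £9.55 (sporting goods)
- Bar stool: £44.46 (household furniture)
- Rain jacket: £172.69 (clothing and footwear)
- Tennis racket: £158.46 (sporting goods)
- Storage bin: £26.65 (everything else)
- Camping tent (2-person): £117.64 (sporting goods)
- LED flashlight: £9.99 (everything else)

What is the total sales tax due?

Wall clock £56.40: everything else → 3.25% → £1.833
Yoga mat £56.89: sporting goods, buyer-exempt → 0% → £0.00
Ski goggles £117.53: sporting goods, buyer-exempt → 0% → £0.00
Basketball £15.41: sporting goods, buyer-exempt → 0% → £0.00
Jump rope £9.55: sporting goods, buyer-exempt → 0% → £0.00
Bar stool £44.46: household furniture, buyer-exempt → 0% → £0.00
Rain jacket £172.69: clothing and footwear → 0% → £0.00
Tennis racket £158.46: sporting goods, buyer-exempt → 0% → £0.00
Storage bin £26.65: everything else → 3.25% → £0.866125
Camping tent (2-person) £117.64: sporting goods, buyer-exempt → 0% → £0.00
LED flashlight £9.99: everything else → 3.25% → £0.324675
Unrounded tax sum = £3.0238 → £3.02

£3.02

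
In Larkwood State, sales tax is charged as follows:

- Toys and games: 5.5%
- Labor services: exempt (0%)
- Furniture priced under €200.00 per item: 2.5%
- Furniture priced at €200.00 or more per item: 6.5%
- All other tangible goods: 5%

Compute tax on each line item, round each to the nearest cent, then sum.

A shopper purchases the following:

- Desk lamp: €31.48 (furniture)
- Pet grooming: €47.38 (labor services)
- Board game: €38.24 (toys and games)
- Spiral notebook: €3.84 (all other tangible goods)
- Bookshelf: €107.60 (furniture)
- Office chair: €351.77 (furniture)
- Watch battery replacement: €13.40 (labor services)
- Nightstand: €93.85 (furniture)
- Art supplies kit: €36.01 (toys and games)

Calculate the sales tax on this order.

€32.97

Desk lamp €31.48: furniture, under €200.00 → 2.5% → €0.79
Pet grooming €47.38: labor services → 0% → €0.00
Board game €38.24: toys and games → 5.5% → €2.10
Spiral notebook €3.84: all other tangible goods → 5% → €0.19
Bookshelf €107.60: furniture, under €200.00 → 2.5% → €2.69
Office chair €351.77: furniture, €200.00 or more → 6.5% → €22.87
Watch battery replacement €13.40: labor services → 0% → €0.00
Nightstand €93.85: furniture, under €200.00 → 2.5% → €2.35
Art supplies kit €36.01: toys and games → 5.5% → €1.98
Total tax = €0.79 + €2.10 + €0.19 + €2.69 + €22.87 + €2.35 + €1.98 = €32.97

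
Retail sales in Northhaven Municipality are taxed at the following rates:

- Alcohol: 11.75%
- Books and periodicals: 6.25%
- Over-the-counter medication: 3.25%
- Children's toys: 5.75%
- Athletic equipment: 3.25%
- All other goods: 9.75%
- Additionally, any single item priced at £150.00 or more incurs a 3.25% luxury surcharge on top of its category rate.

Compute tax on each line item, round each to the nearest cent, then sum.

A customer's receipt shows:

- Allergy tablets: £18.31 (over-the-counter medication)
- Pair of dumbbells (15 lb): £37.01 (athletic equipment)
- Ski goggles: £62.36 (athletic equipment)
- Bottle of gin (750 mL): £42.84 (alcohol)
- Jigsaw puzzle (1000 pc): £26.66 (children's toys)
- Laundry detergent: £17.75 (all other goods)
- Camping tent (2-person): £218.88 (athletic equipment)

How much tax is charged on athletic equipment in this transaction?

£17.46

Pair of dumbbells (15 lb) £37.01: athletic equipment → 3.25% → £1.20
Ski goggles £62.36: athletic equipment → 3.25% → £2.03
Camping tent (2-person) £218.88: athletic equipment → 3.25% + 3.25% surcharge = 6.5% → £14.23
Tax on athletic equipment = £1.20 + £2.03 + £14.23 = £17.46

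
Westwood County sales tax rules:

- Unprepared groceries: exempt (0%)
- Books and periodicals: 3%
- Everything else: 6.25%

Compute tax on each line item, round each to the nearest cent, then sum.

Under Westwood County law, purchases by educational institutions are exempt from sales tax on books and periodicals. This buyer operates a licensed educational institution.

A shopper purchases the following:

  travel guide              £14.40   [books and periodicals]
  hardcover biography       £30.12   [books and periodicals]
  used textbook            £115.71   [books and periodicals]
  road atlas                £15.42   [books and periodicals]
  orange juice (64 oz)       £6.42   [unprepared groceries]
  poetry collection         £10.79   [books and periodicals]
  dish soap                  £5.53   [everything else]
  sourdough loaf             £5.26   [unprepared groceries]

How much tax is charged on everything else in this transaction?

£0.35

Dish soap £5.53: everything else → 6.25% → £0.35
Tax on everything else = £0.35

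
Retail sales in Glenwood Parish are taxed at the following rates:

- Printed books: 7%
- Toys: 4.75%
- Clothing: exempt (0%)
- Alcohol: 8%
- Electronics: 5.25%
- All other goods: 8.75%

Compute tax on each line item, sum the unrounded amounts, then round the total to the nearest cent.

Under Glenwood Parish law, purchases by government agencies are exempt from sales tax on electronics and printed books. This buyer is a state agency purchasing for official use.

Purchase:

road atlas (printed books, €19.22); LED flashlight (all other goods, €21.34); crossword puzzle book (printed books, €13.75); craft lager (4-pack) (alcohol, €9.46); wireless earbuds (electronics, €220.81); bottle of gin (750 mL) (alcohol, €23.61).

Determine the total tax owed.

Road atlas €19.22: printed books, buyer-exempt → 0% → €0.00
LED flashlight €21.34: all other goods → 8.75% → €1.86725
Crossword puzzle book €13.75: printed books, buyer-exempt → 0% → €0.00
Craft lager (4-pack) €9.46: alcohol → 8% → €0.7568
Wireless earbuds €220.81: electronics, buyer-exempt → 0% → €0.00
Bottle of gin (750 mL) €23.61: alcohol → 8% → €1.8888
Unrounded tax sum = €4.51285 → €4.51

€4.51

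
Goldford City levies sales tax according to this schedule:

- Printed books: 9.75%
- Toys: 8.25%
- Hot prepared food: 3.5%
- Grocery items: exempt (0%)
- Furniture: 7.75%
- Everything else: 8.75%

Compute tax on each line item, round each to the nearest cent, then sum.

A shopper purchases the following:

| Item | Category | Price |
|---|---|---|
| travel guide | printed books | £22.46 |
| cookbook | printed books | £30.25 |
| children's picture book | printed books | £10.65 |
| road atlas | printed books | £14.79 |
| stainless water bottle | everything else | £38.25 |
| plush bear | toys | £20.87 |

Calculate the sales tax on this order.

Travel guide £22.46: printed books → 9.75% → £2.19
Cookbook £30.25: printed books → 9.75% → £2.95
Children's picture book £10.65: printed books → 9.75% → £1.04
Road atlas £14.79: printed books → 9.75% → £1.44
Stainless water bottle £38.25: everything else → 8.75% → £3.35
Plush bear £20.87: toys → 8.25% → £1.72
Total tax = £2.19 + £2.95 + £1.04 + £1.44 + £3.35 + £1.72 = £12.69

£12.69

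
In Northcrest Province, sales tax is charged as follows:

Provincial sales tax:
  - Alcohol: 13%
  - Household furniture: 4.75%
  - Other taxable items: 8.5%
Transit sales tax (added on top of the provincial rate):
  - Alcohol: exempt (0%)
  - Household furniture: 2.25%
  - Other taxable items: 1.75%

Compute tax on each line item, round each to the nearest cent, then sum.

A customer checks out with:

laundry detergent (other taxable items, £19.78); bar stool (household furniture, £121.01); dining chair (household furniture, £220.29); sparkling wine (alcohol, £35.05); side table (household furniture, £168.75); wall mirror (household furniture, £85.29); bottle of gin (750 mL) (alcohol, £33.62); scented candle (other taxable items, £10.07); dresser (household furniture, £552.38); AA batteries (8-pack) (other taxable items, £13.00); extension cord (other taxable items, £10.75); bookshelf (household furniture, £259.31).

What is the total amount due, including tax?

£1642.21

Laundry detergent £19.78: other taxable items → 8.5% + 1.75% transit = 10.25% → £2.03
Bar stool £121.01: household furniture → 4.75% + 2.25% transit = 7% → £8.47
Dining chair £220.29: household furniture → 4.75% + 2.25% transit = 7% → £15.42
Sparkling wine £35.05: alcohol → 13% + 0% transit = 13% → £4.56
Side table £168.75: household furniture → 4.75% + 2.25% transit = 7% → £11.81
Wall mirror £85.29: household furniture → 4.75% + 2.25% transit = 7% → £5.97
Bottle of gin (750 mL) £33.62: alcohol → 13% + 0% transit = 13% → £4.37
Scented candle £10.07: other taxable items → 8.5% + 1.75% transit = 10.25% → £1.03
Dresser £552.38: household furniture → 4.75% + 2.25% transit = 7% → £38.67
AA batteries (8-pack) £13.00: other taxable items → 8.5% + 1.75% transit = 10.25% → £1.33
Extension cord £10.75: other taxable items → 8.5% + 1.75% transit = 10.25% → £1.10
Bookshelf £259.31: household furniture → 4.75% + 2.25% transit = 7% → £18.15
Subtotal = £1529.30; tax = £112.91; total due = £1642.21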